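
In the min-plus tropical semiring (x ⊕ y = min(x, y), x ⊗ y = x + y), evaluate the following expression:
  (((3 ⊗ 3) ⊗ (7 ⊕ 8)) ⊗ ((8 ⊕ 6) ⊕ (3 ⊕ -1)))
(((3 ⊗ 3) ⊗ (7 ⊕ 8)) ⊗ ((8 ⊕ 6) ⊕ (3 ⊕ -1))) = 12

Expand innermost to outermost. Recall ⊕ takes the minimum of its arguments and ⊗ takes their sum. Working out the expression (((3 ⊗ 3) ⊗ (7 ⊕ 8)) ⊗ ((8 ⊕ 6) ⊕ (3 ⊕ -1))) gives 12.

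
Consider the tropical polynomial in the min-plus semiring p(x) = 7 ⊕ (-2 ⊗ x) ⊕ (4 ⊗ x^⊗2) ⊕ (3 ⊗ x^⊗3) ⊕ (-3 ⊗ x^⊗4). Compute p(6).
p(6) = 4

A tropical monomial a ⊗ x^⊗i evaluates to a + i · x. Evaluating each term at x = 6:
  Term 0 contributes 7 + 0 · 6 = 7
  Term 1 contributes -2 + 1 · 6 = 4
  Term 2 contributes 4 + 2 · 6 = 16
  Term 3 contributes 3 + 3 · 6 = 21
  Term 4 contributes -3 + 4 · 6 = 21
p(6) = ⊕ of these = min[7, 4, 16, 21, 21] = 4.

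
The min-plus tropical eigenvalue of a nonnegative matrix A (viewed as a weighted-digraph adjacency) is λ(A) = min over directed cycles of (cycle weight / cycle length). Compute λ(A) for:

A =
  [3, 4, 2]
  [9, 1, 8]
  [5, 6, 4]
λ(A) = 1

Enumerate directed cycles and compute their means (weight / length). Sample:
  cycle 0 → 0: weight = 3, length = 1, mean = 3/1 ≈ 3.000
  cycle 1 → 1: weight = 1, length = 1, mean = 1/1 ≈ 1.000
  cycle 2 → 2: weight = 4, length = 1, mean = 4/1 ≈ 4.000
  cycle 0 → 1 → 0: weight = 13, length = 2, mean = 13/2 ≈ 6.500
  cycle 0 → 2 → 0: weight = 7, length = 2, mean = 7/2 ≈ 3.500
  cycle 1 → 0 → 1: weight = 13, length = 2, mean = 13/2 ≈ 6.500
Minimum mean = 1.000, attained e.g. along the cycle 1 → 1 with weight 1 and length 1. So λ(A) = 1/1 = 1.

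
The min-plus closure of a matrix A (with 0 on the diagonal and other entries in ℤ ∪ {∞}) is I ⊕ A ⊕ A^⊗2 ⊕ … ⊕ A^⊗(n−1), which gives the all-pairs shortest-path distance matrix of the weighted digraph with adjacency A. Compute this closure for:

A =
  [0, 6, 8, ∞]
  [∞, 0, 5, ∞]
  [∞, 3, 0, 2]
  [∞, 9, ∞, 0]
Closure =
  [0, 6, 8, 10]
  [∞, 0, 5, 7]
  [∞, 3, 0, 2]
  [∞, 9, 14, 0]

This is the Floyd-Warshall all-pairs shortest-path computation. For each intermediate vertex k = 0, 1, …, 3, update dist[i][j] ← min(dist[i][j], dist[i][k] + dist[k][j]). The final matrix gives, for each (i, j), the minimum total weight of any directed path from i to j (possibly empty when i = j).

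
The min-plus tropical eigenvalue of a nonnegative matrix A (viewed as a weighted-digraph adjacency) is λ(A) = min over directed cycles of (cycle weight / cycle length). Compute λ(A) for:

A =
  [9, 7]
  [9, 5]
λ(A) = 5

Enumerate directed cycles and compute their means (weight / length). Sample:
  cycle 0 → 0: weight = 9, length = 1, mean = 9/1 ≈ 9.000
  cycle 1 → 1: weight = 5, length = 1, mean = 5/1 ≈ 5.000
  cycle 0 → 1 → 0: weight = 16, length = 2, mean = 16/2 ≈ 8.000
  cycle 1 → 0 → 1: weight = 16, length = 2, mean = 16/2 ≈ 8.000
Minimum mean = 5.000, attained e.g. along the cycle 1 → 1 with weight 5 and length 1. So λ(A) = 5/1 = 5.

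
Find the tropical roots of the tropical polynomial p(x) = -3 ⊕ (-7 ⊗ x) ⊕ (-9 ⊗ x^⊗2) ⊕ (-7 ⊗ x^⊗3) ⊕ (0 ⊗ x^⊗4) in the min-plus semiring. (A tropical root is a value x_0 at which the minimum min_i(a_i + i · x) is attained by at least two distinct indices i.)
Roots: {-7, -2, 2, 4}

Each tropical root is a break point of the lower envelope of the lines y = a_i + i · x (there are 5 lines, with slopes 0, 1, ..., 4). Only the lines that attain the minimum somewhere contribute to roots; other lines are dominated. Here the surviving (envelope) indices are i = 4, i = 3, i = 2, i = 1, i = 0.
Intersections between consecutive envelope lines give the roots: for adjacent envelope indices i < j the intersection is x = (a_i − a_j) / (j − i). Reading off the sorted break points: {-7, -2, 2, 4}.
Verification: at each break x_0, at least two indices attain the minimum of min_i(a_i + i · x_0).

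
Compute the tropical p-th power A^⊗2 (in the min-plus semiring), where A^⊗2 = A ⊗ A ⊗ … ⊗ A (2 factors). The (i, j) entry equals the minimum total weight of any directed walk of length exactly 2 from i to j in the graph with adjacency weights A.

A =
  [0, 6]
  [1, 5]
A^⊗2 =
  [0, 6]
  [1, 7]

Each entry (A^⊗2)_ij equals the minimum over all length-2 walks i = v_0 → v_1 → … → v_2 = j of Σ_t A[v_t][v_{t+1}]. For example, for (i, j) = (0, 1) we minimise over 2 possible intermediate vertex sequences; the minimum is 6, attained along the walk 0 → 0 → 1.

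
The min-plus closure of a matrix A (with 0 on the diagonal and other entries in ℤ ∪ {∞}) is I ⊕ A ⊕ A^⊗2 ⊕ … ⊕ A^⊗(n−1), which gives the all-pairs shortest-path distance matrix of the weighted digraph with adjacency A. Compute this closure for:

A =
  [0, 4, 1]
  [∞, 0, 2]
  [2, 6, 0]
Closure =
  [0, 4, 1]
  [4, 0, 2]
  [2, 6, 0]

This is the Floyd-Warshall all-pairs shortest-path computation. For each intermediate vertex k = 0, 1, …, 2, update dist[i][j] ← min(dist[i][j], dist[i][k] + dist[k][j]). The final matrix gives, for each (i, j), the minimum total weight of any directed path from i to j (possibly empty when i = j).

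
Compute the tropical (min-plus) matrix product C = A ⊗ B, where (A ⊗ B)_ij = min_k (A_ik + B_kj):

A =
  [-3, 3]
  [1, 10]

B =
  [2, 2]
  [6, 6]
A ⊗ B =
  [-1, -1]
  [3, 3]

Apply the min-plus product entry-by-entry:
  C[0][0] = min over k of (A[0][0] + B[0][0] = -3 + 2 = -1, A[0][1] + B[1][0] = 3 + 6 = 9) = -1 (attained at k = 0)
  C[0][1] = min over k of (A[0][0] + B[0][1] = -3 + 2 = -1, A[0][1] + B[1][1] = 3 + 6 = 9) = -1 (attained at k = 0)
  C[1][0] = min over k of (A[1][0] + B[0][0] = 1 + 2 = 3, A[1][1] + B[1][0] = 10 + 6 = 16) = 3 (attained at k = 0)
  C[1][1] = min over k of (A[1][0] + B[0][1] = 1 + 2 = 3, A[1][1] + B[1][1] = 10 + 6 = 16) = 3 (attained at k = 0)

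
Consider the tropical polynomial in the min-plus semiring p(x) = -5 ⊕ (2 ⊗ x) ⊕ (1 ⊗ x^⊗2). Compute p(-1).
p(-1) = -5

A tropical monomial a ⊗ x^⊗i evaluates to a + i · x. Evaluating each term at x = -1:
  Term 0 contributes -5 + 0 · -1 = -5
  Term 1 contributes 2 + 1 · -1 = 1
  Term 2 contributes 1 + 2 · -1 = -1
p(-1) = ⊕ of these = min[-5, 1, -1] = -5.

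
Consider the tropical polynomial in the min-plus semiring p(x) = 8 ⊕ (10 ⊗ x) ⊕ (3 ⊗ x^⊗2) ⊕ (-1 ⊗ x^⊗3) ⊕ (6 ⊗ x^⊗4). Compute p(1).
p(1) = 2

A tropical monomial a ⊗ x^⊗i evaluates to a + i · x. Evaluating each term at x = 1:
  Term 0 contributes 8 + 0 · 1 = 8
  Term 1 contributes 10 + 1 · 1 = 11
  Term 2 contributes 3 + 2 · 1 = 5
  Term 3 contributes -1 + 3 · 1 = 2
  Term 4 contributes 6 + 4 · 1 = 10
p(1) = ⊕ of these = min[8, 11, 5, 2, 10] = 2.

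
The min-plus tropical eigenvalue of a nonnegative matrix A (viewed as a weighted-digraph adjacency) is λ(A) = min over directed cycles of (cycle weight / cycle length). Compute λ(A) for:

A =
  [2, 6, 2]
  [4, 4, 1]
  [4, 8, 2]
λ(A) = 2

Enumerate directed cycles and compute their means (weight / length). Sample:
  cycle 0 → 0: weight = 2, length = 1, mean = 2/1 ≈ 2.000
  cycle 1 → 1: weight = 4, length = 1, mean = 4/1 ≈ 4.000
  cycle 2 → 2: weight = 2, length = 1, mean = 2/1 ≈ 2.000
  cycle 0 → 1 → 0: weight = 10, length = 2, mean = 10/2 ≈ 5.000
  cycle 0 → 2 → 0: weight = 6, length = 2, mean = 6/2 ≈ 3.000
  cycle 1 → 0 → 1: weight = 10, length = 2, mean = 10/2 ≈ 5.000
Minimum mean = 2.000, attained e.g. along the cycle 0 → 0 with weight 2 and length 1. So λ(A) = 2/1 = 2.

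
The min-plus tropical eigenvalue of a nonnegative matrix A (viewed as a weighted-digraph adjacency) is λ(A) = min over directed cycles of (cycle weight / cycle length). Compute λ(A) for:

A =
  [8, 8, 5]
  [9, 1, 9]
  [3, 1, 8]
λ(A) = 1

Enumerate directed cycles and compute their means (weight / length). Sample:
  cycle 0 → 0: weight = 8, length = 1, mean = 8/1 ≈ 8.000
  cycle 1 → 1: weight = 1, length = 1, mean = 1/1 ≈ 1.000
  cycle 2 → 2: weight = 8, length = 1, mean = 8/1 ≈ 8.000
  cycle 0 → 1 → 0: weight = 17, length = 2, mean = 17/2 ≈ 8.500
  cycle 0 → 2 → 0: weight = 8, length = 2, mean = 8/2 ≈ 4.000
  cycle 1 → 0 → 1: weight = 17, length = 2, mean = 17/2 ≈ 8.500
Minimum mean = 1.000, attained e.g. along the cycle 1 → 1 with weight 1 and length 1. So λ(A) = 1/1 = 1.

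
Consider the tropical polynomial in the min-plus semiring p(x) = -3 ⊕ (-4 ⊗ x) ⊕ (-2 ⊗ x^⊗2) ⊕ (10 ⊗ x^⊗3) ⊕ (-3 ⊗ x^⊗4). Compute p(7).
p(7) = -3

A tropical monomial a ⊗ x^⊗i evaluates to a + i · x. Evaluating each term at x = 7:
  Term 0 contributes -3 + 0 · 7 = -3
  Term 1 contributes -4 + 1 · 7 = 3
  Term 2 contributes -2 + 2 · 7 = 12
  Term 3 contributes 10 + 3 · 7 = 31
  Term 4 contributes -3 + 4 · 7 = 25
p(7) = ⊕ of these = min[-3, 3, 12, 31, 25] = -3.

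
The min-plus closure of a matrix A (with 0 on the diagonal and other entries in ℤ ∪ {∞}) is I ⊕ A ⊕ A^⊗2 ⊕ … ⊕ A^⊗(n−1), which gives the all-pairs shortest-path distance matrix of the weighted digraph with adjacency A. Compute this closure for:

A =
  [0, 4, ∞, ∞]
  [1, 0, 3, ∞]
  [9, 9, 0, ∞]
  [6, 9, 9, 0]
Closure =
  [0, 4, 7, ∞]
  [1, 0, 3, ∞]
  [9, 9, 0, ∞]
  [6, 9, 9, 0]

This is the Floyd-Warshall all-pairs shortest-path computation. For each intermediate vertex k = 0, 1, …, 3, update dist[i][j] ← min(dist[i][j], dist[i][k] + dist[k][j]). The final matrix gives, for each (i, j), the minimum total weight of any directed path from i to j (possibly empty when i = j).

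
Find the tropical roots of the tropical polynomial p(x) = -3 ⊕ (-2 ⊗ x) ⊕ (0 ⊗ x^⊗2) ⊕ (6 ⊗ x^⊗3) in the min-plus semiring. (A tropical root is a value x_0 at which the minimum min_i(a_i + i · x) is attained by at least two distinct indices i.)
Roots: {-6, -2, -1}

Each tropical root is a break point of the lower envelope of the lines y = a_i + i · x (there are 4 lines, with slopes 0, 1, ..., 3). Only the lines that attain the minimum somewhere contribute to roots; other lines are dominated. Here the surviving (envelope) indices are i = 3, i = 2, i = 1, i = 0.
Intersections between consecutive envelope lines give the roots: for adjacent envelope indices i < j the intersection is x = (a_i − a_j) / (j − i). Reading off the sorted break points: {-6, -2, -1}.
Verification: at each break x_0, at least two indices attain the minimum of min_i(a_i + i · x_0).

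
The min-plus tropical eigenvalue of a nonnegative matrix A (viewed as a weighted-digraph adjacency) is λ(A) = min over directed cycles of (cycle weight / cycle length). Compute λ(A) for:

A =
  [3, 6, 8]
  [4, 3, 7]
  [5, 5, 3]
λ(A) = 3

Enumerate directed cycles and compute their means (weight / length). Sample:
  cycle 0 → 0: weight = 3, length = 1, mean = 3/1 ≈ 3.000
  cycle 1 → 1: weight = 3, length = 1, mean = 3/1 ≈ 3.000
  cycle 2 → 2: weight = 3, length = 1, mean = 3/1 ≈ 3.000
  cycle 0 → 1 → 0: weight = 10, length = 2, mean = 10/2 ≈ 5.000
  cycle 0 → 2 → 0: weight = 13, length = 2, mean = 13/2 ≈ 6.500
  cycle 1 → 0 → 1: weight = 10, length = 2, mean = 10/2 ≈ 5.000
Minimum mean = 3.000, attained e.g. along the cycle 0 → 0 with weight 3 and length 1. So λ(A) = 3/1 = 3.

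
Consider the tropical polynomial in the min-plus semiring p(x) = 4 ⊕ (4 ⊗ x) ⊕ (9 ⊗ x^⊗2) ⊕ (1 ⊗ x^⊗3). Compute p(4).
p(4) = 4

A tropical monomial a ⊗ x^⊗i evaluates to a + i · x. Evaluating each term at x = 4:
  Term 0 contributes 4 + 0 · 4 = 4
  Term 1 contributes 4 + 1 · 4 = 8
  Term 2 contributes 9 + 2 · 4 = 17
  Term 3 contributes 1 + 3 · 4 = 13
p(4) = ⊕ of these = min[4, 8, 17, 13] = 4.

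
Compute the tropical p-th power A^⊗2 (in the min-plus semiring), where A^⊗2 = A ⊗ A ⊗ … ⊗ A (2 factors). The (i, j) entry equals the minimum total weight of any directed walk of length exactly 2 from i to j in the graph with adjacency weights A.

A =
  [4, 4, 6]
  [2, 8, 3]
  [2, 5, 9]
A^⊗2 =
  [6, 8, 7]
  [5, 6, 8]
  [6, 6, 8]

Each entry (A^⊗2)_ij equals the minimum over all length-2 walks i = v_0 → v_1 → … → v_2 = j of Σ_t A[v_t][v_{t+1}]. For example, for (i, j) = (0, 2) we minimise over 3 possible intermediate vertex sequences; the minimum is 7, attained along the walk 0 → 1 → 2.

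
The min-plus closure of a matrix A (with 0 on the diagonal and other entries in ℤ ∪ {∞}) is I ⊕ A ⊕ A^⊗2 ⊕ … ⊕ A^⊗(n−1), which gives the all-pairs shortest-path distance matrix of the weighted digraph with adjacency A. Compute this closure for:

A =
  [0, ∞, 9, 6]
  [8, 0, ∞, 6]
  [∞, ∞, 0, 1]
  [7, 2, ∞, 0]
Closure =
  [0, 8, 9, 6]
  [8, 0, 17, 6]
  [8, 3, 0, 1]
  [7, 2, 16, 0]

This is the Floyd-Warshall all-pairs shortest-path computation. For each intermediate vertex k = 0, 1, …, 3, update dist[i][j] ← min(dist[i][j], dist[i][k] + dist[k][j]). The final matrix gives, for each (i, j), the minimum total weight of any directed path from i to j (possibly empty when i = j).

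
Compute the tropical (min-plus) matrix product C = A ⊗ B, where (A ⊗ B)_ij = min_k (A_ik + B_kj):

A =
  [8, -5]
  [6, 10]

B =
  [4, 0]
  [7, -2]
A ⊗ B =
  [2, -7]
  [10, 6]

Apply the min-plus product entry-by-entry:
  C[0][0] = min over k of (A[0][0] + B[0][0] = 8 + 4 = 12, A[0][1] + B[1][0] = -5 + 7 = 2) = 2 (attained at k = 1)
  C[0][1] = min over k of (A[0][0] + B[0][1] = 8 + 0 = 8, A[0][1] + B[1][1] = -5 + -2 = -7) = -7 (attained at k = 1)
  C[1][0] = min over k of (A[1][0] + B[0][0] = 6 + 4 = 10, A[1][1] + B[1][0] = 10 + 7 = 17) = 10 (attained at k = 0)
  C[1][1] = min over k of (A[1][0] + B[0][1] = 6 + 0 = 6, A[1][1] + B[1][1] = 10 + -2 = 8) = 6 (attained at k = 0)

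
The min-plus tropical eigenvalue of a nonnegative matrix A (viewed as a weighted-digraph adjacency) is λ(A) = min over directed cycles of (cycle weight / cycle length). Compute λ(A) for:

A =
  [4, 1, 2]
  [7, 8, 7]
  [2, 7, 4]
λ(A) = 2

Enumerate directed cycles and compute their means (weight / length). Sample:
  cycle 0 → 0: weight = 4, length = 1, mean = 4/1 ≈ 4.000
  cycle 1 → 1: weight = 8, length = 1, mean = 8/1 ≈ 8.000
  cycle 2 → 2: weight = 4, length = 1, mean = 4/1 ≈ 4.000
  cycle 0 → 1 → 0: weight = 8, length = 2, mean = 8/2 ≈ 4.000
  cycle 0 → 2 → 0: weight = 4, length = 2, mean = 4/2 ≈ 2.000
  cycle 1 → 0 → 1: weight = 8, length = 2, mean = 8/2 ≈ 4.000
Minimum mean = 2.000, attained e.g. along the cycle 0 → 2 → 0 with weight 4 and length 2. So λ(A) = 4/2 = 2.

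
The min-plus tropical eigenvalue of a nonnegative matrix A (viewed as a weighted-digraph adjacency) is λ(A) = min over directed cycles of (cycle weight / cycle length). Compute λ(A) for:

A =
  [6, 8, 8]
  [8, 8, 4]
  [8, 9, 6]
λ(A) = 6

Enumerate directed cycles and compute their means (weight / length). Sample:
  cycle 0 → 0: weight = 6, length = 1, mean = 6/1 ≈ 6.000
  cycle 1 → 1: weight = 8, length = 1, mean = 8/1 ≈ 8.000
  cycle 2 → 2: weight = 6, length = 1, mean = 6/1 ≈ 6.000
  cycle 0 → 1 → 0: weight = 16, length = 2, mean = 16/2 ≈ 8.000
  cycle 0 → 2 → 0: weight = 16, length = 2, mean = 16/2 ≈ 8.000
  cycle 1 → 0 → 1: weight = 16, length = 2, mean = 16/2 ≈ 8.000
Minimum mean = 6.000, attained e.g. along the cycle 0 → 0 with weight 6 and length 1. So λ(A) = 6/1 = 6.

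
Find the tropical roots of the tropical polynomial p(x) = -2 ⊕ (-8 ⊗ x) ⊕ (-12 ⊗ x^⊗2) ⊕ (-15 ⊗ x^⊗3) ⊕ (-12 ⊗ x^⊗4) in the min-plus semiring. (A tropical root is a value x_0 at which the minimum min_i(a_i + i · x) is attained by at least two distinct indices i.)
Roots: {-3, 3, 4, 6}

Each tropical root is a break point of the lower envelope of the lines y = a_i + i · x (there are 5 lines, with slopes 0, 1, ..., 4). Only the lines that attain the minimum somewhere contribute to roots; other lines are dominated. Here the surviving (envelope) indices are i = 4, i = 3, i = 2, i = 1, i = 0.
Intersections between consecutive envelope lines give the roots: for adjacent envelope indices i < j the intersection is x = (a_i − a_j) / (j − i). Reading off the sorted break points: {-3, 3, 4, 6}.
Verification: at each break x_0, at least two indices attain the minimum of min_i(a_i + i · x_0).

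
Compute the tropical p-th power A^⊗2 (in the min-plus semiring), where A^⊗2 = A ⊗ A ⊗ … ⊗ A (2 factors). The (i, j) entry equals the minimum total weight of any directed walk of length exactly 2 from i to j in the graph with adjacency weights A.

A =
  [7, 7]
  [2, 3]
A^⊗2 =
  [9, 10]
  [5, 6]

Each entry (A^⊗2)_ij equals the minimum over all length-2 walks i = v_0 → v_1 → … → v_2 = j of Σ_t A[v_t][v_{t+1}]. For example, for (i, j) = (0, 1) we minimise over 2 possible intermediate vertex sequences; the minimum is 10, attained along the walk 0 → 1 → 1.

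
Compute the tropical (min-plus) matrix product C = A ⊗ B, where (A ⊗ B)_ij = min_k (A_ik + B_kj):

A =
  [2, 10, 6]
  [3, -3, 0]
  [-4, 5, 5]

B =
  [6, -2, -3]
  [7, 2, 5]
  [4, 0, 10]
A ⊗ B =
  [8, 0, -1]
  [4, -1, 0]
  [2, -6, -7]

Apply the min-plus product entry-by-entry:
  C[0][0] = min over k of (A[0][0] + B[0][0] = 2 + 6 = 8, A[0][1] + B[1][0] = 10 + 7 = 17, A[0][2] + B[2][0] = 6 + 4 = 10) = 8 (attained at k = 0)
  C[0][1] = min over k of (A[0][0] + B[0][1] = 2 + -2 = 0, A[0][1] + B[1][1] = 10 + 2 = 12, A[0][2] + B[2][1] = 6 + 0 = 6) = 0 (attained at k = 0)
  C[0][2] = min over k of (A[0][0] + B[0][2] = 2 + -3 = -1, A[0][1] + B[1][2] = 10 + 5 = 15, A[0][2] + B[2][2] = 6 + 10 = 16) = -1 (attained at k = 0)
  C[1][0] = min over k of (A[1][0] + B[0][0] = 3 + 6 = 9, A[1][1] + B[1][0] = -3 + 7 = 4, A[1][2] + B[2][0] = 0 + 4 = 4) = 4 (attained at k = 1)
  C[1][1] = min over k of (A[1][0] + B[0][1] = 3 + -2 = 1, A[1][1] + B[1][1] = -3 + 2 = -1, A[1][2] + B[2][1] = 0 + 0 = 0) = -1 (attained at k = 1)
  C[1][2] = min over k of (A[1][0] + B[0][2] = 3 + -3 = 0, A[1][1] + B[1][2] = -3 + 5 = 2, A[1][2] + B[2][2] = 0 + 10 = 10) = 0 (attained at k = 0)
  C[2][0] = min over k of (A[2][0] + B[0][0] = -4 + 6 = 2, A[2][1] + B[1][0] = 5 + 7 = 12, A[2][2] + B[2][0] = 5 + 4 = 9) = 2 (attained at k = 0)
  C[2][1] = min over k of (A[2][0] + B[0][1] = -4 + -2 = -6, A[2][1] + B[1][1] = 5 + 2 = 7, A[2][2] + B[2][1] = 5 + 0 = 5) = -6 (attained at k = 0)
  C[2][2] = min over k of (A[2][0] + B[0][2] = -4 + -3 = -7, A[2][1] + B[1][2] = 5 + 5 = 10, A[2][2] + B[2][2] = 5 + 10 = 15) = -7 (attained at k = 0)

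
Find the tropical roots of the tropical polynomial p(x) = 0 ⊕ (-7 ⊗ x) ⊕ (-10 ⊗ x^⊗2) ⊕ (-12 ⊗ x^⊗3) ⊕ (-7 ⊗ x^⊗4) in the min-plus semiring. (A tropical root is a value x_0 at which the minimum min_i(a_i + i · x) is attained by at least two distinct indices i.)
Roots: {-5, 2, 3, 7}

Each tropical root is a break point of the lower envelope of the lines y = a_i + i · x (there are 5 lines, with slopes 0, 1, ..., 4). Only the lines that attain the minimum somewhere contribute to roots; other lines are dominated. Here the surviving (envelope) indices are i = 4, i = 3, i = 2, i = 1, i = 0.
Intersections between consecutive envelope lines give the roots: for adjacent envelope indices i < j the intersection is x = (a_i − a_j) / (j − i). Reading off the sorted break points: {-5, 2, 3, 7}.
Verification: at each break x_0, at least two indices attain the minimum of min_i(a_i + i · x_0).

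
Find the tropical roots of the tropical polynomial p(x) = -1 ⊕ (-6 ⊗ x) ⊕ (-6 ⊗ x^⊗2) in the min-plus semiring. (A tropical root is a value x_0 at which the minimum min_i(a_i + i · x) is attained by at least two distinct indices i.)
Roots: {0, 5}

Each tropical root is a break point of the lower envelope of the lines y = a_i + i · x (there are 3 lines, with slopes 0, 1, ..., 2). Only the lines that attain the minimum somewhere contribute to roots; other lines are dominated. Here the surviving (envelope) indices are i = 2, i = 1, i = 0.
Intersections between consecutive envelope lines give the roots: for adjacent envelope indices i < j the intersection is x = (a_i − a_j) / (j − i). Reading off the sorted break points: {0, 5}.
Verification: at each break x_0, at least two indices attain the minimum of min_i(a_i + i · x_0).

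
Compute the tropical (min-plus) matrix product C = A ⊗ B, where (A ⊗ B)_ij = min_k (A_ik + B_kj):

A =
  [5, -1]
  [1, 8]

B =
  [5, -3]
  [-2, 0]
A ⊗ B =
  [-3, -1]
  [6, -2]

Apply the min-plus product entry-by-entry:
  C[0][0] = min over k of (A[0][0] + B[0][0] = 5 + 5 = 10, A[0][1] + B[1][0] = -1 + -2 = -3) = -3 (attained at k = 1)
  C[0][1] = min over k of (A[0][0] + B[0][1] = 5 + -3 = 2, A[0][1] + B[1][1] = -1 + 0 = -1) = -1 (attained at k = 1)
  C[1][0] = min over k of (A[1][0] + B[0][0] = 1 + 5 = 6, A[1][1] + B[1][0] = 8 + -2 = 6) = 6 (attained at k = 0)
  C[1][1] = min over k of (A[1][0] + B[0][1] = 1 + -3 = -2, A[1][1] + B[1][1] = 8 + 0 = 8) = -2 (attained at k = 0)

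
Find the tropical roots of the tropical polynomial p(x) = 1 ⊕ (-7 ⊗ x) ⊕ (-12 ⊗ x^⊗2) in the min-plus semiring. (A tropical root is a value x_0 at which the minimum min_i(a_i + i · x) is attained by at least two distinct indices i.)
Roots: {5, 8}

Each tropical root is a break point of the lower envelope of the lines y = a_i + i · x (there are 3 lines, with slopes 0, 1, ..., 2). Only the lines that attain the minimum somewhere contribute to roots; other lines are dominated. Here the surviving (envelope) indices are i = 2, i = 1, i = 0.
Intersections between consecutive envelope lines give the roots: for adjacent envelope indices i < j the intersection is x = (a_i − a_j) / (j − i). Reading off the sorted break points: {5, 8}.
Verification: at each break x_0, at least two indices attain the minimum of min_i(a_i + i · x_0).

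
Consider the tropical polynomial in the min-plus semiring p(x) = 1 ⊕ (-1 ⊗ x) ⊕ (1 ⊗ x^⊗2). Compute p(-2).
p(-2) = -3

A tropical monomial a ⊗ x^⊗i evaluates to a + i · x. Evaluating each term at x = -2:
  Term 0 contributes 1 + 0 · -2 = 1
  Term 1 contributes -1 + 1 · -2 = -3
  Term 2 contributes 1 + 2 · -2 = -3
p(-2) = ⊕ of these = min[1, -3, -3] = -3.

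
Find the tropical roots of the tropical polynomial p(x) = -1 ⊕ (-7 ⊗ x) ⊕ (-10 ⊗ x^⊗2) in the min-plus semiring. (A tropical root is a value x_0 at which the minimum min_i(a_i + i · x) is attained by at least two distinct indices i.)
Roots: {3, 6}

Each tropical root is a break point of the lower envelope of the lines y = a_i + i · x (there are 3 lines, with slopes 0, 1, ..., 2). Only the lines that attain the minimum somewhere contribute to roots; other lines are dominated. Here the surviving (envelope) indices are i = 2, i = 1, i = 0.
Intersections between consecutive envelope lines give the roots: for adjacent envelope indices i < j the intersection is x = (a_i − a_j) / (j − i). Reading off the sorted break points: {3, 6}.
Verification: at each break x_0, at least two indices attain the minimum of min_i(a_i + i · x_0).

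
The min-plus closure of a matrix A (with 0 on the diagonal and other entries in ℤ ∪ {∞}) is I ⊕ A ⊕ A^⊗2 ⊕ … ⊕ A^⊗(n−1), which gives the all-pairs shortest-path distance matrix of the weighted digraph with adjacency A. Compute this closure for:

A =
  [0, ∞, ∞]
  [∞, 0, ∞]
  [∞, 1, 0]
Closure =
  [0, ∞, ∞]
  [∞, 0, ∞]
  [∞, 1, 0]

This is the Floyd-Warshall all-pairs shortest-path computation. For each intermediate vertex k = 0, 1, …, 2, update dist[i][j] ← min(dist[i][j], dist[i][k] + dist[k][j]). The final matrix gives, for each (i, j), the minimum total weight of any directed path from i to j (possibly empty when i = j).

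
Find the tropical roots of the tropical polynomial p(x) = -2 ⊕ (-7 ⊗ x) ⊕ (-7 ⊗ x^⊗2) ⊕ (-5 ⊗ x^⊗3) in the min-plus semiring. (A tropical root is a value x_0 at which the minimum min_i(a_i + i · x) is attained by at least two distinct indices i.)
Roots: {-2, 0, 5}

Each tropical root is a break point of the lower envelope of the lines y = a_i + i · x (there are 4 lines, with slopes 0, 1, ..., 3). Only the lines that attain the minimum somewhere contribute to roots; other lines are dominated. Here the surviving (envelope) indices are i = 3, i = 2, i = 1, i = 0.
Intersections between consecutive envelope lines give the roots: for adjacent envelope indices i < j the intersection is x = (a_i − a_j) / (j − i). Reading off the sorted break points: {-2, 0, 5}.
Verification: at each break x_0, at least two indices attain the minimum of min_i(a_i + i · x_0).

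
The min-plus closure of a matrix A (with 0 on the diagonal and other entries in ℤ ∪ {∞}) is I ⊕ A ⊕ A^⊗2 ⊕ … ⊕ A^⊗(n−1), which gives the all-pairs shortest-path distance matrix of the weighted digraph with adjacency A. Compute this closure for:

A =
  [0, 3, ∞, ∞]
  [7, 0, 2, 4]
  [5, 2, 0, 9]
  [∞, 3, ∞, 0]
Closure =
  [0, 3, 5, 7]
  [7, 0, 2, 4]
  [5, 2, 0, 6]
  [10, 3, 5, 0]

This is the Floyd-Warshall all-pairs shortest-path computation. For each intermediate vertex k = 0, 1, …, 3, update dist[i][j] ← min(dist[i][j], dist[i][k] + dist[k][j]). The final matrix gives, for each (i, j), the minimum total weight of any directed path from i to j (possibly empty when i = j).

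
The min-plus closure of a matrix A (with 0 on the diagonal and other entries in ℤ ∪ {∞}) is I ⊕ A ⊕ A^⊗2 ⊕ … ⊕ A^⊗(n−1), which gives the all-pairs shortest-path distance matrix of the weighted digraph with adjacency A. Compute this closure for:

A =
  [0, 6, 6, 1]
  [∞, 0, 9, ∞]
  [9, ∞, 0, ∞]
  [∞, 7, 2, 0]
Closure =
  [0, 6, 3, 1]
  [18, 0, 9, 19]
  [9, 15, 0, 10]
  [11, 7, 2, 0]

This is the Floyd-Warshall all-pairs shortest-path computation. For each intermediate vertex k = 0, 1, …, 3, update dist[i][j] ← min(dist[i][j], dist[i][k] + dist[k][j]). The final matrix gives, for each (i, j), the minimum total weight of any directed path from i to j (possibly empty when i = j).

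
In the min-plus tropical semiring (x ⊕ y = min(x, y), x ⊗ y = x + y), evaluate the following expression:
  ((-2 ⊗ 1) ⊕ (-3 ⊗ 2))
((-2 ⊗ 1) ⊕ (-3 ⊗ 2)) = -1

Expand innermost to outermost. Recall ⊕ takes the minimum of its arguments and ⊗ takes their sum. Working out the expression ((-2 ⊗ 1) ⊕ (-3 ⊗ 2)) gives -1.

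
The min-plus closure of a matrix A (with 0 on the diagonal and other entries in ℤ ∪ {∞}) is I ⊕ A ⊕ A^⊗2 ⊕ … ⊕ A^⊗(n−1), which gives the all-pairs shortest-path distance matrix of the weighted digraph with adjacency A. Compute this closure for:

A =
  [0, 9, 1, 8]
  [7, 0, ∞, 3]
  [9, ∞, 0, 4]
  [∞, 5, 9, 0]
Closure =
  [0, 9, 1, 5]
  [7, 0, 8, 3]
  [9, 9, 0, 4]
  [12, 5, 9, 0]

This is the Floyd-Warshall all-pairs shortest-path computation. For each intermediate vertex k = 0, 1, …, 3, update dist[i][j] ← min(dist[i][j], dist[i][k] + dist[k][j]). The final matrix gives, for each (i, j), the minimum total weight of any directed path from i to j (possibly empty when i = j).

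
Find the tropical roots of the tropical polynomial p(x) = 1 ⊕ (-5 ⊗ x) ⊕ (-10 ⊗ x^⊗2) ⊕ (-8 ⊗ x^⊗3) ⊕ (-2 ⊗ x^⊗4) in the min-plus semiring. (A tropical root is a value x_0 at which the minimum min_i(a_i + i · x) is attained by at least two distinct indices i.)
Roots: {-6, -2, 5, 6}

Each tropical root is a break point of the lower envelope of the lines y = a_i + i · x (there are 5 lines, with slopes 0, 1, ..., 4). Only the lines that attain the minimum somewhere contribute to roots; other lines are dominated. Here the surviving (envelope) indices are i = 4, i = 3, i = 2, i = 1, i = 0.
Intersections between consecutive envelope lines give the roots: for adjacent envelope indices i < j the intersection is x = (a_i − a_j) / (j − i). Reading off the sorted break points: {-6, -2, 5, 6}.
Verification: at each break x_0, at least two indices attain the minimum of min_i(a_i + i · x_0).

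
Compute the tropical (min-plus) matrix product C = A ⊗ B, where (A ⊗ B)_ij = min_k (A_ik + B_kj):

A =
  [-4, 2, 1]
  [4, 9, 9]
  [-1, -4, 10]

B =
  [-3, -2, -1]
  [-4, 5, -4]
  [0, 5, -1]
A ⊗ B =
  [-7, -6, -5]
  [1, 2, 3]
  [-8, -3, -8]

Apply the min-plus product entry-by-entry:
  C[0][0] = min over k of (A[0][0] + B[0][0] = -4 + -3 = -7, A[0][1] + B[1][0] = 2 + -4 = -2, A[0][2] + B[2][0] = 1 + 0 = 1) = -7 (attained at k = 0)
  C[0][1] = min over k of (A[0][0] + B[0][1] = -4 + -2 = -6, A[0][1] + B[1][1] = 2 + 5 = 7, A[0][2] + B[2][1] = 1 + 5 = 6) = -6 (attained at k = 0)
  C[0][2] = min over k of (A[0][0] + B[0][2] = -4 + -1 = -5, A[0][1] + B[1][2] = 2 + -4 = -2, A[0][2] + B[2][2] = 1 + -1 = 0) = -5 (attained at k = 0)
  C[1][0] = min over k of (A[1][0] + B[0][0] = 4 + -3 = 1, A[1][1] + B[1][0] = 9 + -4 = 5, A[1][2] + B[2][0] = 9 + 0 = 9) = 1 (attained at k = 0)
  C[1][1] = min over k of (A[1][0] + B[0][1] = 4 + -2 = 2, A[1][1] + B[1][1] = 9 + 5 = 14, A[1][2] + B[2][1] = 9 + 5 = 14) = 2 (attained at k = 0)
  C[1][2] = min over k of (A[1][0] + B[0][2] = 4 + -1 = 3, A[1][1] + B[1][2] = 9 + -4 = 5, A[1][2] + B[2][2] = 9 + -1 = 8) = 3 (attained at k = 0)
  C[2][0] = min over k of (A[2][0] + B[0][0] = -1 + -3 = -4, A[2][1] + B[1][0] = -4 + -4 = -8, A[2][2] + B[2][0] = 10 + 0 = 10) = -8 (attained at k = 1)
  C[2][1] = min over k of (A[2][0] + B[0][1] = -1 + -2 = -3, A[2][1] + B[1][1] = -4 + 5 = 1, A[2][2] + B[2][1] = 10 + 5 = 15) = -3 (attained at k = 0)
  C[2][2] = min over k of (A[2][0] + B[0][2] = -1 + -1 = -2, A[2][1] + B[1][2] = -4 + -4 = -8, A[2][2] + B[2][2] = 10 + -1 = 9) = -8 (attained at k = 1)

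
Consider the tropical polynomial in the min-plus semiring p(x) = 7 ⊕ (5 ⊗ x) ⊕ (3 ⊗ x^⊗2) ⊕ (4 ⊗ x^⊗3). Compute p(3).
p(3) = 7

A tropical monomial a ⊗ x^⊗i evaluates to a + i · x. Evaluating each term at x = 3:
  Term 0 contributes 7 + 0 · 3 = 7
  Term 1 contributes 5 + 1 · 3 = 8
  Term 2 contributes 3 + 2 · 3 = 9
  Term 3 contributes 4 + 3 · 3 = 13
p(3) = ⊕ of these = min[7, 8, 9, 13] = 7.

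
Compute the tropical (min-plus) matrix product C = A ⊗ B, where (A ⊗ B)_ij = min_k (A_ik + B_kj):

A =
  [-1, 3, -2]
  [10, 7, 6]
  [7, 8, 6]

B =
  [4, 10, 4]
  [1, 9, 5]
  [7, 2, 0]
A ⊗ B =
  [3, 0, -2]
  [8, 8, 6]
  [9, 8, 6]

Apply the min-plus product entry-by-entry:
  C[0][0] = min over k of (A[0][0] + B[0][0] = -1 + 4 = 3, A[0][1] + B[1][0] = 3 + 1 = 4, A[0][2] + B[2][0] = -2 + 7 = 5) = 3 (attained at k = 0)
  C[0][1] = min over k of (A[0][0] + B[0][1] = -1 + 10 = 9, A[0][1] + B[1][1] = 3 + 9 = 12, A[0][2] + B[2][1] = -2 + 2 = 0) = 0 (attained at k = 2)
  C[0][2] = min over k of (A[0][0] + B[0][2] = -1 + 4 = 3, A[0][1] + B[1][2] = 3 + 5 = 8, A[0][2] + B[2][2] = -2 + 0 = -2) = -2 (attained at k = 2)
  C[1][0] = min over k of (A[1][0] + B[0][0] = 10 + 4 = 14, A[1][1] + B[1][0] = 7 + 1 = 8, A[1][2] + B[2][0] = 6 + 7 = 13) = 8 (attained at k = 1)
  C[1][1] = min over k of (A[1][0] + B[0][1] = 10 + 10 = 20, A[1][1] + B[1][1] = 7 + 9 = 16, A[1][2] + B[2][1] = 6 + 2 = 8) = 8 (attained at k = 2)
  C[1][2] = min over k of (A[1][0] + B[0][2] = 10 + 4 = 14, A[1][1] + B[1][2] = 7 + 5 = 12, A[1][2] + B[2][2] = 6 + 0 = 6) = 6 (attained at k = 2)
  C[2][0] = min over k of (A[2][0] + B[0][0] = 7 + 4 = 11, A[2][1] + B[1][0] = 8 + 1 = 9, A[2][2] + B[2][0] = 6 + 7 = 13) = 9 (attained at k = 1)
  C[2][1] = min over k of (A[2][0] + B[0][1] = 7 + 10 = 17, A[2][1] + B[1][1] = 8 + 9 = 17, A[2][2] + B[2][1] = 6 + 2 = 8) = 8 (attained at k = 2)
  C[2][2] = min over k of (A[2][0] + B[0][2] = 7 + 4 = 11, A[2][1] + B[1][2] = 8 + 5 = 13, A[2][2] + B[2][2] = 6 + 0 = 6) = 6 (attained at k = 2)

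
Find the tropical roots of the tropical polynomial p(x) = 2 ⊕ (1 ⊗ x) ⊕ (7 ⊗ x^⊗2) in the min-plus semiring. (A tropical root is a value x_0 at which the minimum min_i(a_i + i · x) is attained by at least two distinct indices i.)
Roots: {-6, 1}

Each tropical root is a break point of the lower envelope of the lines y = a_i + i · x (there are 3 lines, with slopes 0, 1, ..., 2). Only the lines that attain the minimum somewhere contribute to roots; other lines are dominated. Here the surviving (envelope) indices are i = 2, i = 1, i = 0.
Intersections between consecutive envelope lines give the roots: for adjacent envelope indices i < j the intersection is x = (a_i − a_j) / (j − i). Reading off the sorted break points: {-6, 1}.
Verification: at each break x_0, at least two indices attain the minimum of min_i(a_i + i · x_0).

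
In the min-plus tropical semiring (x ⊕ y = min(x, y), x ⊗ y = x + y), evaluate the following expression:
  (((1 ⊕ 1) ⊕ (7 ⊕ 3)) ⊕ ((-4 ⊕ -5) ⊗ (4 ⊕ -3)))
(((1 ⊕ 1) ⊕ (7 ⊕ 3)) ⊕ ((-4 ⊕ -5) ⊗ (4 ⊕ -3))) = -8

Expand innermost to outermost. Recall ⊕ takes the minimum of its arguments and ⊗ takes their sum. Working out the expression (((1 ⊕ 1) ⊕ (7 ⊕ 3)) ⊕ ((-4 ⊕ -5) ⊗ (4 ⊕ -3))) gives -8.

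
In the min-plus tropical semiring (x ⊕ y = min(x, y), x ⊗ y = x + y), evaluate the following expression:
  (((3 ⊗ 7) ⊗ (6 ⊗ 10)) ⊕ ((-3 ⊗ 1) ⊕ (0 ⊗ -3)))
(((3 ⊗ 7) ⊗ (6 ⊗ 10)) ⊕ ((-3 ⊗ 1) ⊕ (0 ⊗ -3))) = -3

Expand innermost to outermost. Recall ⊕ takes the minimum of its arguments and ⊗ takes their sum. Working out the expression (((3 ⊗ 7) ⊗ (6 ⊗ 10)) ⊕ ((-3 ⊗ 1) ⊕ (0 ⊗ -3))) gives -3.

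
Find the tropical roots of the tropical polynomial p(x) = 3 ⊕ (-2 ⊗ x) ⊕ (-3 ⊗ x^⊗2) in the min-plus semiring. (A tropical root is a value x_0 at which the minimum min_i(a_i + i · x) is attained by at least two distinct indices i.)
Roots: {1, 5}

Each tropical root is a break point of the lower envelope of the lines y = a_i + i · x (there are 3 lines, with slopes 0, 1, ..., 2). Only the lines that attain the minimum somewhere contribute to roots; other lines are dominated. Here the surviving (envelope) indices are i = 2, i = 1, i = 0.
Intersections between consecutive envelope lines give the roots: for adjacent envelope indices i < j the intersection is x = (a_i − a_j) / (j − i). Reading off the sorted break points: {1, 5}.
Verification: at each break x_0, at least two indices attain the minimum of min_i(a_i + i · x_0).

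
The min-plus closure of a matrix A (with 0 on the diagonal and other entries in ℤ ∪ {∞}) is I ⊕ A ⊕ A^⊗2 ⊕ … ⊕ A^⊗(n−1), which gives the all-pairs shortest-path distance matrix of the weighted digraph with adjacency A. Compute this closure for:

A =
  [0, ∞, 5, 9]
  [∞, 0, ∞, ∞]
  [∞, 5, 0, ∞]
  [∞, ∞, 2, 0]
Closure =
  [0, 10, 5, 9]
  [∞, 0, ∞, ∞]
  [∞, 5, 0, ∞]
  [∞, 7, 2, 0]

This is the Floyd-Warshall all-pairs shortest-path computation. For each intermediate vertex k = 0, 1, …, 3, update dist[i][j] ← min(dist[i][j], dist[i][k] + dist[k][j]). The final matrix gives, for each (i, j), the minimum total weight of any directed path from i to j (possibly empty when i = j).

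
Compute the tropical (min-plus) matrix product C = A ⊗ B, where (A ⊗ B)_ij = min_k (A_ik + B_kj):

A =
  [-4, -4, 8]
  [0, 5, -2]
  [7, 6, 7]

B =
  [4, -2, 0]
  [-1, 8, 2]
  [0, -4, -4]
A ⊗ B =
  [-5, -6, -4]
  [-2, -6, -6]
  [5, 3, 3]

Apply the min-plus product entry-by-entry:
  C[0][0] = min over k of (A[0][0] + B[0][0] = -4 + 4 = 0, A[0][1] + B[1][0] = -4 + -1 = -5, A[0][2] + B[2][0] = 8 + 0 = 8) = -5 (attained at k = 1)
  C[0][1] = min over k of (A[0][0] + B[0][1] = -4 + -2 = -6, A[0][1] + B[1][1] = -4 + 8 = 4, A[0][2] + B[2][1] = 8 + -4 = 4) = -6 (attained at k = 0)
  C[0][2] = min over k of (A[0][0] + B[0][2] = -4 + 0 = -4, A[0][1] + B[1][2] = -4 + 2 = -2, A[0][2] + B[2][2] = 8 + -4 = 4) = -4 (attained at k = 0)
  C[1][0] = min over k of (A[1][0] + B[0][0] = 0 + 4 = 4, A[1][1] + B[1][0] = 5 + -1 = 4, A[1][2] + B[2][0] = -2 + 0 = -2) = -2 (attained at k = 2)
  C[1][1] = min over k of (A[1][0] + B[0][1] = 0 + -2 = -2, A[1][1] + B[1][1] = 5 + 8 = 13, A[1][2] + B[2][1] = -2 + -4 = -6) = -6 (attained at k = 2)
  C[1][2] = min over k of (A[1][0] + B[0][2] = 0 + 0 = 0, A[1][1] + B[1][2] = 5 + 2 = 7, A[1][2] + B[2][2] = -2 + -4 = -6) = -6 (attained at k = 2)
  C[2][0] = min over k of (A[2][0] + B[0][0] = 7 + 4 = 11, A[2][1] + B[1][0] = 6 + -1 = 5, A[2][2] + B[2][0] = 7 + 0 = 7) = 5 (attained at k = 1)
  C[2][1] = min over k of (A[2][0] + B[0][1] = 7 + -2 = 5, A[2][1] + B[1][1] = 6 + 8 = 14, A[2][2] + B[2][1] = 7 + -4 = 3) = 3 (attained at k = 2)
  C[2][2] = min over k of (A[2][0] + B[0][2] = 7 + 0 = 7, A[2][1] + B[1][2] = 6 + 2 = 8, A[2][2] + B[2][2] = 7 + -4 = 3) = 3 (attained at k = 2)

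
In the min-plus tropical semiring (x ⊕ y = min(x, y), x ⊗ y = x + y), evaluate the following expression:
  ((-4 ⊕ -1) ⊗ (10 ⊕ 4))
((-4 ⊕ -1) ⊗ (10 ⊕ 4)) = 0

Expand innermost to outermost. Recall ⊕ takes the minimum of its arguments and ⊗ takes their sum. Working out the expression ((-4 ⊕ -1) ⊗ (10 ⊕ 4)) gives 0.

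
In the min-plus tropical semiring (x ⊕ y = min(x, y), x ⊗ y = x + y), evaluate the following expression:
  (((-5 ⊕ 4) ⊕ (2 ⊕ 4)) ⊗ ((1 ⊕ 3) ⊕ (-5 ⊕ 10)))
(((-5 ⊕ 4) ⊕ (2 ⊕ 4)) ⊗ ((1 ⊕ 3) ⊕ (-5 ⊕ 10))) = -10

Expand innermost to outermost. Recall ⊕ takes the minimum of its arguments and ⊗ takes their sum. Working out the expression (((-5 ⊕ 4) ⊕ (2 ⊕ 4)) ⊗ ((1 ⊕ 3) ⊕ (-5 ⊕ 10))) gives -10.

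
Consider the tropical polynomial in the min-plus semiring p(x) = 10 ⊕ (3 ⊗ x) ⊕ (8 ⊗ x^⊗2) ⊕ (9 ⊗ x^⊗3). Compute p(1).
p(1) = 4

A tropical monomial a ⊗ x^⊗i evaluates to a + i · x. Evaluating each term at x = 1:
  Term 0 contributes 10 + 0 · 1 = 10
  Term 1 contributes 3 + 1 · 1 = 4
  Term 2 contributes 8 + 2 · 1 = 10
  Term 3 contributes 9 + 3 · 1 = 12
p(1) = ⊕ of these = min[10, 4, 10, 12] = 4.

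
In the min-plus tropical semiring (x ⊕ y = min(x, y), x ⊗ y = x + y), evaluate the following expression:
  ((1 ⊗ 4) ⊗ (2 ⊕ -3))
((1 ⊗ 4) ⊗ (2 ⊕ -3)) = 2

Expand innermost to outermost. Recall ⊕ takes the minimum of its arguments and ⊗ takes their sum. Working out the expression ((1 ⊗ 4) ⊗ (2 ⊕ -3)) gives 2.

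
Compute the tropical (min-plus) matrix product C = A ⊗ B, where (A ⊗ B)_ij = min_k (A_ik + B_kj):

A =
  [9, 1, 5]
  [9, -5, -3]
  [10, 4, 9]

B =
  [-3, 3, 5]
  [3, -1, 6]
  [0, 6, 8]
A ⊗ B =
  [4, 0, 7]
  [-3, -6, 1]
  [7, 3, 10]

Apply the min-plus product entry-by-entry:
  C[0][0] = min over k of (A[0][0] + B[0][0] = 9 + -3 = 6, A[0][1] + B[1][0] = 1 + 3 = 4, A[0][2] + B[2][0] = 5 + 0 = 5) = 4 (attained at k = 1)
  C[0][1] = min over k of (A[0][0] + B[0][1] = 9 + 3 = 12, A[0][1] + B[1][1] = 1 + -1 = 0, A[0][2] + B[2][1] = 5 + 6 = 11) = 0 (attained at k = 1)
  C[0][2] = min over k of (A[0][0] + B[0][2] = 9 + 5 = 14, A[0][1] + B[1][2] = 1 + 6 = 7, A[0][2] + B[2][2] = 5 + 8 = 13) = 7 (attained at k = 1)
  C[1][0] = min over k of (A[1][0] + B[0][0] = 9 + -3 = 6, A[1][1] + B[1][0] = -5 + 3 = -2, A[1][2] + B[2][0] = -3 + 0 = -3) = -3 (attained at k = 2)
  C[1][1] = min over k of (A[1][0] + B[0][1] = 9 + 3 = 12, A[1][1] + B[1][1] = -5 + -1 = -6, A[1][2] + B[2][1] = -3 + 6 = 3) = -6 (attained at k = 1)
  C[1][2] = min over k of (A[1][0] + B[0][2] = 9 + 5 = 14, A[1][1] + B[1][2] = -5 + 6 = 1, A[1][2] + B[2][2] = -3 + 8 = 5) = 1 (attained at k = 1)
  C[2][0] = min over k of (A[2][0] + B[0][0] = 10 + -3 = 7, A[2][1] + B[1][0] = 4 + 3 = 7, A[2][2] + B[2][0] = 9 + 0 = 9) = 7 (attained at k = 0)
  C[2][1] = min over k of (A[2][0] + B[0][1] = 10 + 3 = 13, A[2][1] + B[1][1] = 4 + -1 = 3, A[2][2] + B[2][1] = 9 + 6 = 15) = 3 (attained at k = 1)
  C[2][2] = min over k of (A[2][0] + B[0][2] = 10 + 5 = 15, A[2][1] + B[1][2] = 4 + 6 = 10, A[2][2] + B[2][2] = 9 + 8 = 17) = 10 (attained at k = 1)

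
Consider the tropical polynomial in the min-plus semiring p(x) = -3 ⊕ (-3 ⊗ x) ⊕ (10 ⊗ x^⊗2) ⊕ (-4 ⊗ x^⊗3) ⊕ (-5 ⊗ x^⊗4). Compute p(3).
p(3) = -3

A tropical monomial a ⊗ x^⊗i evaluates to a + i · x. Evaluating each term at x = 3:
  Term 0 contributes -3 + 0 · 3 = -3
  Term 1 contributes -3 + 1 · 3 = 0
  Term 2 contributes 10 + 2 · 3 = 16
  Term 3 contributes -4 + 3 · 3 = 5
  Term 4 contributes -5 + 4 · 3 = 7
p(3) = ⊕ of these = min[-3, 0, 16, 5, 7] = -3.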